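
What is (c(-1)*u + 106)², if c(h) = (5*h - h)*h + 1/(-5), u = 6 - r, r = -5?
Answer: 546121/25 ≈ 21845.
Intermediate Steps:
u = 11 (u = 6 - 1*(-5) = 6 + 5 = 11)
c(h) = -⅕ + 4*h² (c(h) = (4*h)*h - ⅕ = 4*h² - ⅕ = -⅕ + 4*h²)
(c(-1)*u + 106)² = ((-⅕ + 4*(-1)²)*11 + 106)² = ((-⅕ + 4*1)*11 + 106)² = ((-⅕ + 4)*11 + 106)² = ((19/5)*11 + 106)² = (209/5 + 106)² = (739/5)² = 546121/25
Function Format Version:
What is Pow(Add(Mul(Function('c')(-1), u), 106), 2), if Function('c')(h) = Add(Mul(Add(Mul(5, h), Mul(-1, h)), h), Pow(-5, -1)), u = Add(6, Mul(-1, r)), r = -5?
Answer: Rational(546121, 25) ≈ 21845.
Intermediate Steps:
u = 11 (u = Add(6, Mul(-1, -5)) = Add(6, 5) = 11)
Function('c')(h) = Add(Rational(-1, 5), Mul(4, Pow(h, 2))) (Function('c')(h) = Add(Mul(Mul(4, h), h), Rational(-1, 5)) = Add(Mul(4, Pow(h, 2)), Rational(-1, 5)) = Add(Rational(-1, 5), Mul(4, Pow(h, 2))))
Pow(Add(Mul(Function('c')(-1), u), 106), 2) = Pow(Add(Mul(Add(Rational(-1, 5), Mul(4, Pow(-1, 2))), 11), 106), 2) = Pow(Add(Mul(Add(Rational(-1, 5), Mul(4, 1)), 11), 106), 2) = Pow(Add(Mul(Add(Rational(-1, 5), 4), 11), 106), 2) = Pow(Add(Mul(Rational(19, 5), 11), 106), 2) = Pow(Add(Rational(209, 5), 106), 2) = Pow(Rational(739, 5), 2) = Rational(546121, 25)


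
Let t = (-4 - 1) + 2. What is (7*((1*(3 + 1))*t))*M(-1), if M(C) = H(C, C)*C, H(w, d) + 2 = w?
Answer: -252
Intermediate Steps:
H(w, d) = -2 + w
t = -3 (t = -5 + 2 = -3)
M(C) = C*(-2 + C) (M(C) = (-2 + C)*C = C*(-2 + C))
(7*((1*(3 + 1))*t))*M(-1) = (7*((1*(3 + 1))*(-3)))*(-(-2 - 1)) = (7*((1*4)*(-3)))*(-1*(-3)) = (7*(4*(-3)))*3 = (7*(-12))*3 = -84*3 = -252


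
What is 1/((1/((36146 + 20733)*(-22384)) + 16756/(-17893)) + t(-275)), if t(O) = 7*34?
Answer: 22781001437648/5400544945837115 ≈ 0.0042183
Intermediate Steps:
t(O) = 238
1/((1/((36146 + 20733)*(-22384)) + 16756/(-17893)) + t(-275)) = 1/((1/((36146 + 20733)*(-22384)) + 16756/(-17893)) + 238) = 1/((-1/22384/56879 + 16756*(-1/17893)) + 238) = 1/(((1/56879)*(-1/22384) - 16756/17893) + 238) = 1/((-1/1273179536 - 16756/17893) + 238) = 1/(-21333396323109/22781001437648 + 238) = 1/(5400544945837115/22781001437648) = 22781001437648/5400544945837115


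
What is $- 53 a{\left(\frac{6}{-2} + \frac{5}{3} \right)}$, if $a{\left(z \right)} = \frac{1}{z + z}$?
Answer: $\frac{159}{8} \approx 19.875$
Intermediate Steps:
$a{\left(z \right)} = \frac{1}{2 z}$
$- 53 a{\left(\frac{6}{-2} + \frac{5}{3} \right)} = - 53 \frac{1}{2 \left(\frac{6}{-2} + \frac{5}{3}\right)} = - 53 \frac{1}{2 \left(6 \left(- \frac{1}{2}\right) + 5 \cdot \frac{1}{3}\right)} = - 53 \frac{1}{2 \left(-3 + \frac{5}{3}\right)} = - 53 \frac{1}{2 \left(- \frac{4}{3}\right)} = - 53 \cdot \frac{1}{2} \left(- \frac{3}{4}\right) = \left(-53\right) \left(- \frac{3}{8}\right) = \frac{159}{8}$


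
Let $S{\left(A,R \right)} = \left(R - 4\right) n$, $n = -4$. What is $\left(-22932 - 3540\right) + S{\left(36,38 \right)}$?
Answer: $-26608$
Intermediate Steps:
$S{\left(A,R \right)} = 16 - 4 R$ ($S{\left(A,R \right)} = \left(R - 4\right) \left(-4\right) = \left(-4 + R\right) \left(-4\right) = 16 - 4 R$)
$\left(-22932 - 3540\right) + S{\left(36,38 \right)} = \left(-22932 - 3540\right) + \left(16 - 152\right) = -26472 - 136 = -26608$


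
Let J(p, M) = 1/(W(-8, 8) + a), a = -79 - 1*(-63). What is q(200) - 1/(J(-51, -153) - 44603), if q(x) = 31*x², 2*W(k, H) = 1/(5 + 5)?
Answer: 17643187480319/14228377 ≈ 1.2400e+6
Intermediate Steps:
W(k, H) = 1/20 (W(k, H) = 1/(2*(5 + 5)) = (½)/10 = (½)*(⅒) = 1/20)
a = -16 (a = -79 + 63 = -16)
J(p, M) = -20/319 (J(p, M) = 1/(1/20 - 16) = 1/(-319/20) = -20/319)
q(200) - 1/(J(-51, -153) - 44603) = 31*200² - 1/(-20/319 - 44603) = 31*40000 - 1/(-14228377/319) = 1240000 - 1*(-319/14228377) = 1240000 + 319/14228377 = 17643187480319/14228377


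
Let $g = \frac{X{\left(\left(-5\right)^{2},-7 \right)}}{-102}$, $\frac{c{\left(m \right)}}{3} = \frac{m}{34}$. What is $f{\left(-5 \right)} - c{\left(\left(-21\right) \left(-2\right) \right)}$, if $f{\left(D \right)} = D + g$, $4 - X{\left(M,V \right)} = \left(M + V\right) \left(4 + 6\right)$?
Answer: $- \frac{356}{51} \approx -6.9804$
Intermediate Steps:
$X{\left(M,V \right)} = 4 - 10 M - 10 V$ ($X{\left(M,V \right)} = 4 - \left(M + V\right) \left(4 + 6\right) = 4 - \left(M + V\right) 10 = 4 - \left(10 M + 10 V\right) = 4 - 10 M - 10 V$)
$c{\left(m \right)} = \frac{3 m}{34}$ ($c{\left(m \right)} = 3 \frac{m}{34} = \frac{3 m}{34}$)
$g = \frac{88}{51}$ ($g = \frac{4 - 10 \left(-5\right)^{2} - -70}{-102} = \left(4 - 250 + 70\right) \left(- \frac{1}{102}\right) = \left(-176\right) \left(- \frac{1}{102}\right) = \frac{88}{51} \approx 1.7255$)
$f{\left(D \right)} = \frac{88}{51} + D$ ($f{\left(D \right)} = D + \frac{88}{51} = \frac{88}{51} + D$)
$f{\left(-5 \right)} - c{\left(\left(-21\right) \left(-2\right) \right)} = \left(\frac{88}{51} - 5\right) - \frac{3 \left(\left(-21\right) \left(-2\right)\right)}{34} = - \frac{167}{51} - \frac{3}{34} \cdot 42 = - \frac{167}{51} - \frac{63}{17} = - \frac{356}{51}$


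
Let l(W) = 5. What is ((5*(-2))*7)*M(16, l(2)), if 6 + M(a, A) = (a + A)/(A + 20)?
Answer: 1806/5 ≈ 361.20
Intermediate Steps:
M(a, A) = -6 + (A + a)/(20 + A) (M(a, A) = -6 + (a + A)/(A + 20) = -6 + (A + a)/(20 + A))
((5*(-2))*7)*M(16, l(2)) = ((5*(-2))*7)*((-120 + 16 - 5*5)/(20 + 5)) = (-10*7)*((-120 + 16 - 25)/25) = -14*(-129)/5 = -70*(-129/25) = 1806/5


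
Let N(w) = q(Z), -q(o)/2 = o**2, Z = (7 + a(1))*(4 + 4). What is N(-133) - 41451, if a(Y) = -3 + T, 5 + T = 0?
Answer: -41579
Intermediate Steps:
T = -5 (T = -5 + 0 = -5)
a(Y) = -8 (a(Y) = -3 - 5 = -8)
Z = -8 (Z = (7 - 8)*(4 + 4) = -1*8 = -8)
q(o) = -2*o**2
N(w) = -128 (N(w) = -2*(-8)**2 = -2*64 = -128)
N(-133) - 41451 = -128 - 41451 = -41579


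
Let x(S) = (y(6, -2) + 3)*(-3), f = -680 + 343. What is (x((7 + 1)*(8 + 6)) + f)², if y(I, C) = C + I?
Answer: 128164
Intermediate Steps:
f = -337
x(S) = -21 (x(S) = ((-2 + 6) + 3)*(-3) = (4 + 3)*(-3) = 7*(-3) = -21)
(x((7 + 1)*(8 + 6)) + f)² = (-21 - 337)² = (-358)² = 128164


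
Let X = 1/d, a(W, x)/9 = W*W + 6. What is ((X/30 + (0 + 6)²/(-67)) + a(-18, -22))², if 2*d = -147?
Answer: 192451989574411009/21825630225 ≈ 8.8177e+6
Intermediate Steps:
d = -147/2 (d = (½)*(-147) = -147/2 ≈ -73.500)
a(W, x) = 54 + 9*W² (a(W, x) = 9*(W*W + 6) = 9*(W² + 6) = 9*(6 + W²) = 54 + 9*W²)
X = -2/147 (X = 1/(-147/2) = -2/147 ≈ -0.013605)
((X/30 + (0 + 6)²/(-67)) + a(-18, -22))² = ((-2/147/30 + (0 + 6)²/(-67)) + (54 + 9*(-18)²))² = ((-2/147*1/30 + 6²*(-1/67)) + (54 + 9*324))² = ((-1/2205 + 36*(-1/67)) + (54 + 2916))² = ((-1/2205 - 36/67) + 2970)² = (-79447/147735 + 2970)² = (438693503/147735)² = 192451989574411009/21825630225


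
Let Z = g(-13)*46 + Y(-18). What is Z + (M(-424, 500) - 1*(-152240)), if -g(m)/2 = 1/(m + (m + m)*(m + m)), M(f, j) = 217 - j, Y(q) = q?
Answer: 100735465/663 ≈ 1.5194e+5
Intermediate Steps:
g(m) = -2/(m + 4*m²) (g(m) = -2/(m + (m + m)*(m + m)) = -2/(m + (2*m)*(2*m)) = -2/(m + 4*m²))
Z = -12026/663 (Z = -2/(-13*(1 + 4*(-13)))*46 - 18 = -2*(-1/13)/(1 - 52)*46 - 18 = -2*(-1/13)/(-51)*46 - 18 = -2*(-1/13)*(-1/51)*46 - 18 = -2/663*46 - 18 = -92/663 - 18 = -12026/663 ≈ -18.139)
Z + (M(-424, 500) - 1*(-152240)) = -12026/663 + ((217 - 1*500) - 1*(-152240)) = -12026/663 + ((217 - 500) + 152240) = -12026/663 + (-283 + 152240) = -12026/663 + 151957 = 100735465/663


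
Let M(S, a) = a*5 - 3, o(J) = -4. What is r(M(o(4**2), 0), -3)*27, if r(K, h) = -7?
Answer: -189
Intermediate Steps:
M(S, a) = -3 + 5*a (M(S, a) = 5*a - 3 = -3 + 5*a)
r(M(o(4**2), 0), -3)*27 = -7*27 = -189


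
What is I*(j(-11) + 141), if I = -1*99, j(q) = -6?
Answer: -13365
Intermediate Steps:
I = -99
I*(j(-11) + 141) = -99*(-6 + 141) = -99*135 = -13365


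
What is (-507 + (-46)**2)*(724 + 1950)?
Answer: 4302466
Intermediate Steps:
(-507 + (-46)**2)*(724 + 1950) = (-507 + 2116)*2674 = 1609*2674 = 4302466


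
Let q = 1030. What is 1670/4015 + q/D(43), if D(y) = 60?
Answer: 84713/4818 ≈ 17.583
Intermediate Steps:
1670/4015 + q/D(43) = 1670/4015 + 1030/60 = 1670*(1/4015) + 1030*(1/60) = 334/803 + 103/6 = 84713/4818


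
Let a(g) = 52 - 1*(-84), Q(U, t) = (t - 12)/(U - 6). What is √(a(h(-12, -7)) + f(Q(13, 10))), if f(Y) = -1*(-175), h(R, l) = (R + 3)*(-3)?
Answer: √311 ≈ 17.635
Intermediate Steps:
Q(U, t) = (-12 + t)/(-6 + U)
h(R, l) = -9 - 3*R (h(R, l) = (3 + R)*(-3) = -9 - 3*R)
f(Y) = 175
a(g) = 136 (a(g) = 52 + 84 = 136)
√(a(h(-12, -7)) + f(Q(13, 10))) = √(136 + 175) = √311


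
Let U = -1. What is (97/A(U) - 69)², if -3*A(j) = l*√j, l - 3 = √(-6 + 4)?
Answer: (-120474 + 51354*I + √2*(28566 - 40158*I))/(-7*I + 6*√2) ≈ -5300.8 - 5013.8*I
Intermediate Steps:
l = 3 + I*√2 (l = 3 + √(-6 + 4) = 3 + √(-2) = 3 + I*√2 ≈ 3.0 + 1.4142*I)
A(j) = -√j*(3 + I*√2)/3 (A(j) = -(3 + I*√2)*√j/3 = -√j*(3 + I*√2)/3)
(97/A(U) - 69)² = (97/((√(-1)*(-3 - I*√2)/3)) - 69)² = (97/((I*(-3 - I*√2)/3)) - 69)² = (97*(-3*I/(-3 - I*√2)) - 69)² = (-291*I/(-3 - I*√2) - 69)² = (-69 - 291*I/(-3 - I*√2))²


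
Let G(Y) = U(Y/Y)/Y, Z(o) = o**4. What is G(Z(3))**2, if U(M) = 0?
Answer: 0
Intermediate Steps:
G(Y) = 0 (G(Y) = 0/Y = 0)
G(Z(3))**2 = 0**2 = 0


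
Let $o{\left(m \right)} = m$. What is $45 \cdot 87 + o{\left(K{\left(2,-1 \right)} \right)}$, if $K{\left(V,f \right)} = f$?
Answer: $3914$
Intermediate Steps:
$45 \cdot 87 + o{\left(K{\left(2,-1 \right)} \right)} = 45 \cdot 87 - 1 = 3915 - 1 = 3914$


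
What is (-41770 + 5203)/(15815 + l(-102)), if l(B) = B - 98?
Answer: -4063/1735 ≈ -2.3418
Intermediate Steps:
l(B) = -98 + B
(-41770 + 5203)/(15815 + l(-102)) = (-41770 + 5203)/(15815 + (-98 - 102)) = -36567/(15815 - 200) = -36567/15615 = -36567*1/15615 = -4063/1735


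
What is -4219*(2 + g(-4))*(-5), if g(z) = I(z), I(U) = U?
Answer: -42190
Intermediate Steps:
g(z) = z
-4219*(2 + g(-4))*(-5) = -4219*(2 - 4)*(-5) = -(-8438)*(-5) = -4219*10 = -42190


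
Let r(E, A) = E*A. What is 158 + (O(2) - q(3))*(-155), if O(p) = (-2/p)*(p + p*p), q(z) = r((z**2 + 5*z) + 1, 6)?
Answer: 24338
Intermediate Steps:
r(E, A) = A*E
q(z) = 6 + 6*z**2 + 30*z (q(z) = 6*((z**2 + 5*z) + 1) = 6*(1 + z**2 + 5*z) = 6 + 6*z**2 + 30*z)
O(p) = -2*(p + p**2)/p (O(p) = (-2/p)*(p + p**2) = -2*(p + p**2)/p)
158 + (O(2) - q(3))*(-155) = 158 + ((-2 - 2*2) - (6 + 6*3**2 + 30*3))*(-155) = 158 + ((-2 - 4) - (6 + 6*9 + 90))*(-155) = 158 + (-6 - (6 + 54 + 90))*(-155) = 158 + (-6 - 1*150)*(-155) = 158 + (-6 - 150)*(-155) = 158 - 156*(-155) = 158 + 24180 = 24338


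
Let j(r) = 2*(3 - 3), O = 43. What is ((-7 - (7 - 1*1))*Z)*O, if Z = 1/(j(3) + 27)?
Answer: -559/27 ≈ -20.704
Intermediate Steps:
j(r) = 0 (j(r) = 2*0 = 0)
Z = 1/27 (Z = 1/(0 + 27) = 1/27 ≈ 0.037037)
((-7 - (7 - 1*1))*Z)*O = ((-7 - (7 - 1*1))*(1/27))*43 = ((-7 - (7 - 1))*(1/27))*43 = ((-7 - 1*6)*(1/27))*43 = ((-7 - 6)*(1/27))*43 = -13*1/27*43 = -13/27*43 = -559/27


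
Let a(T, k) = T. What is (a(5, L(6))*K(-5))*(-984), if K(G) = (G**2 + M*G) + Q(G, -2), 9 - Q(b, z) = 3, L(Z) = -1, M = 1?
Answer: -127920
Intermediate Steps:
Q(b, z) = 6 (Q(b, z) = 9 - 1*3 = 9 - 3 = 6)
K(G) = 6 + G + G**2 (K(G) = (G**2 + 1*G) + 6 = (G**2 + G) + 6 = (G + G**2) + 6 = 6 + G + G**2)
(a(5, L(6))*K(-5))*(-984) = (5*(6 - 5 + (-5)**2))*(-984) = (5*(6 - 5 + 25))*(-984) = (5*26)*(-984) = 130*(-984) = -127920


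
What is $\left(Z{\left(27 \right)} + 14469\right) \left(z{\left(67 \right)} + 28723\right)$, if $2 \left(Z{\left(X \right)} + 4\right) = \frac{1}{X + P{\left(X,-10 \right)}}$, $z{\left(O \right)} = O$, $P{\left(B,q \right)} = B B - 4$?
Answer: $\frac{313168421595}{752} \approx 4.1645 \cdot 10^{8}$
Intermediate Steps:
$P{\left(B,q \right)} = -4 + B^{2}$ ($P{\left(B,q \right)} = B^{2} - 4 = -4 + B^{2}$)
$Z{\left(X \right)} = -4 + \frac{1}{2 \left(-4 + X + X^{2}\right)}$ ($Z{\left(X \right)} = -4 + \frac{1}{2 \left(X + \left(-4 + X^{2}\right)\right)} = -4 + \frac{1}{2 \left(-4 + X + X^{2}\right)}$)
$\left(Z{\left(27 \right)} + 14469\right) \left(z{\left(67 \right)} + 28723\right) = \left(\frac{\frac{33}{2} - 108 - 4 \cdot 27^{2}}{-4 + 27 + 27^{2}} + 14469\right) \left(67 + 28723\right) = \left(\frac{\frac{33}{2} - 108 - 2916}{-4 + 27 + 729} + 14469\right) 28790 = \left(\frac{\frac{33}{2} - 108 - 2916}{752} + 14469\right) 28790 = \left(\frac{1}{752} \left(- \frac{6015}{2}\right) + 14469\right) 28790 = \left(- \frac{6015}{1504} + 14469\right) 28790 = \frac{21755361}{1504} \cdot 28790 = \frac{313168421595}{752}$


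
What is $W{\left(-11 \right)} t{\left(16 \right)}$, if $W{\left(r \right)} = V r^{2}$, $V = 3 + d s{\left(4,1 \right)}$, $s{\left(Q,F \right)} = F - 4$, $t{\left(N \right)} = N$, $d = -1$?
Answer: $11616$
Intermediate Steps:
$s{\left(Q,F \right)} = -4 + F$
$V = 6$ ($V = 3 - \left(-4 + 1\right) = 3 - -3 = 3 + 3 = 6$)
$W{\left(r \right)} = 6 r^{2}$
$W{\left(-11 \right)} t{\left(16 \right)} = 6 \left(-11\right)^{2} \cdot 16 = 6 \cdot 121 \cdot 16 = 726 \cdot 16 = 11616$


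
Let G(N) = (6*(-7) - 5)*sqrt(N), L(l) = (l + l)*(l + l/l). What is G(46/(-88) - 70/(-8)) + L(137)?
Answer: 37812 - 47*sqrt(3982)/22 ≈ 37677.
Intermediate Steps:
L(l) = 2*l*(1 + l) (L(l) = (2*l)*(l + 1) = (2*l)*(1 + l) = 2*l*(1 + l))
G(N) = -47*sqrt(N) (G(N) = (-42 - 5)*sqrt(N) = -47*sqrt(N))
G(46/(-88) - 70/(-8)) + L(137) = -47*sqrt(46/(-88) - 70/(-8)) + 2*137*(1 + 137) = -47*sqrt(46*(-1/88) - 70*(-1/8)) + 2*137*138 = -47*sqrt(-23/44 + 35/4) + 37812 = -47*sqrt(3982)/22 + 37812 = 37812 - 47*sqrt(3982)/22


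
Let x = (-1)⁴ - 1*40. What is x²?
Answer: 1521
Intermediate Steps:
x = -39 (x = 1 - 40 = -39)
x² = (-39)² = 1521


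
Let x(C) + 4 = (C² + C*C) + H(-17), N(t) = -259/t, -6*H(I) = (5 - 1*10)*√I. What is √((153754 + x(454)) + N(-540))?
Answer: √(4584458085 + 6750*I*√17)/90 ≈ 752.32 + 0.0022836*I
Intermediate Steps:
H(I) = 5*√I/6 (H(I) = -(5 - 1*10)*√I/6 = -(5 - 10)*√I/6 = -(-5)*√I/6 = 5*√I/6)
x(C) = -4 + 2*C² + 5*I*√17/6 (x(C) = -4 + ((C² + C*C) + 5*√(-17)/6) = -4 + ((C² + C²) + 5*(I*√17)/6) = -4 + (2*C² + 5*I*√17/6) = -4 + 2*C² + 5*I*√17/6)
√((153754 + x(454)) + N(-540)) = √((153754 + (-4 + 2*454² + 5*I*√17/6)) - 259/(-540)) = √((153754 + (-4 + 2*206116 + 5*I*√17/6)) - 259*(-1/540)) = √((153754 + (-4 + 412232 + 5*I*√17/6)) + 259/540) = √((153754 + (412228 + 5*I*√17/6)) + 259/540) = √((565982 + 5*I*√17/6) + 259/540) = √(305630539/540 + 5*I*√17/6)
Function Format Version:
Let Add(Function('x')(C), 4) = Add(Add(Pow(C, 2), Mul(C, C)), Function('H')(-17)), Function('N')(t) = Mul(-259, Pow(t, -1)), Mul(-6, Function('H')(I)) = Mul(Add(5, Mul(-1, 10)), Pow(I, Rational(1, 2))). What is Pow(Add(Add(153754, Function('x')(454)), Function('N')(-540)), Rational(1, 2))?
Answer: Mul(Rational(1, 90), Pow(Add(4584458085, Mul(6750, I, Pow(17, Rational(1, 2)))), Rational(1, 2))) ≈ Add(752.32, Mul(0.0022836, I))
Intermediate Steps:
Function('H')(I) = Mul(Rational(5, 6), Pow(I, Rational(1, 2))) (Function('H')(I) = Mul(Rational(-1, 6), Mul(Add(5, Mul(-1, 10)), Pow(I, Rational(1, 2)))) = Mul(Rational(-1, 6), Mul(Add(5, -10), Pow(I, Rational(1, 2)))) = Mul(Rational(-1, 6), Mul(-5, Pow(I, Rational(1, 2)))) = Mul(Rational(5, 6), Pow(I, Rational(1, 2))))
Function('x')(C) = Add(-4, Mul(2, Pow(C, 2)), Mul(Rational(5, 6), I, Pow(17, Rational(1, 2)))) (Function('x')(C) = Add(-4, Add(Add(Pow(C, 2), Mul(C, C)), Mul(Rational(5, 6), Pow(-17, Rational(1, 2))))) = Add(-4, Add(Add(Pow(C, 2), Pow(C, 2)), Mul(Rational(5, 6), Mul(I, Pow(17, Rational(1, 2)))))) = Add(-4, Add(Mul(2, Pow(C, 2)), Mul(Rational(5, 6), I, Pow(17, Rational(1, 2))))) = Add(-4, Mul(2, Pow(C, 2)), Mul(Rational(5, 6), I, Pow(17, Rational(1, 2)))))
Pow(Add(Add(153754, Function('x')(454)), Function('N')(-540)), Rational(1, 2)) = Pow(Add(Add(153754, Add(-4, Mul(2, Pow(454, 2)), Mul(Rational(5, 6), I, Pow(17, Rational(1, 2))))), Mul(-259, Pow(-540, -1))), Rational(1, 2)) = Pow(Add(Add(153754, Add(-4, Mul(2, 206116), Mul(Rational(5, 6), I, Pow(17, Rational(1, 2))))), Mul(-259, Rational(-1, 540))), Rational(1, 2)) = Pow(Add(Add(153754, Add(-4, 412232, Mul(Rational(5, 6), I, Pow(17, Rational(1, 2))))), Rational(259, 540)), Rational(1, 2)) = Pow(Add(Add(153754, Add(412228, Mul(Rational(5, 6), I, Pow(17, Rational(1, 2))))), Rational(259, 540)), Rational(1, 2)) = Pow(Add(Add(565982, Mul(Rational(5, 6), I, Pow(17, Rational(1, 2)))), Rational(259, 540)), Rational(1, 2)) = Pow(Add(Rational(305630539, 540), Mul(Rational(5, 6), I, Pow(17, Rational(1, 2)))), Rational(1, 2))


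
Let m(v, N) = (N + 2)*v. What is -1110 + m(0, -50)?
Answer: -1110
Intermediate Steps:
m(v, N) = v*(2 + N) (m(v, N) = (2 + N)*v = v*(2 + N))
-1110 + m(0, -50) = -1110 + 0*(2 - 50) = -1110 + 0*(-48) = -1110 + 0 = -1110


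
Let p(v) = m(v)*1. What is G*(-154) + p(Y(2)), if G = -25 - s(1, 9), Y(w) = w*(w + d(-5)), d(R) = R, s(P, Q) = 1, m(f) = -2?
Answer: 4002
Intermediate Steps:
Y(w) = w*(-5 + w) (Y(w) = w*(w - 5) = w*(-5 + w))
G = -26 (G = -25 - 1*1 = -25 - 1 = -26)
p(v) = -2 (p(v) = -2*1 = -2)
G*(-154) + p(Y(2)) = -26*(-154) - 2 = 4004 - 2 = 4002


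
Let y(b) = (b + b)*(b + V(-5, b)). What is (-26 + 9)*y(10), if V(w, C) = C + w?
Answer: -5100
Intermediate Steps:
y(b) = 2*b*(-5 + 2*b) (y(b) = (b + b)*(b + (b - 5)) = (2*b)*(b + (-5 + b)) = (2*b)*(-5 + 2*b) = 2*b*(-5 + 2*b))
(-26 + 9)*y(10) = (-26 + 9)*(2*10*(-5 + 2*10)) = -34*10*(-5 + 20) = -34*10*15 = -17*300 = -5100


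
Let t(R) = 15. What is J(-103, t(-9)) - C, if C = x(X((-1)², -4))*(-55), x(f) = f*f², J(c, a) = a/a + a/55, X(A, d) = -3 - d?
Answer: 619/11 ≈ 56.273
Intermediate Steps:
J(c, a) = 1 + a/55 (J(c, a) = 1 + a*(1/55) = 1 + a/55)
x(f) = f³
C = -55 (C = (-3 - 1*(-4))³*(-55) = (-3 + 4)³*(-55) = 1³*(-55) = 1*(-55) = -55)
J(-103, t(-9)) - C = (1 + (1/55)*15) - 1*(-55) = (1 + 3/11) + 55 = 14/11 + 55 = 619/11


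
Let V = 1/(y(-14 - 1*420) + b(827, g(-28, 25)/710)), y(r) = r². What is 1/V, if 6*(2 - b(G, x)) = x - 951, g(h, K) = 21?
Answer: 267693423/1420 ≈ 1.8852e+5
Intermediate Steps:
b(G, x) = 321/2 - x/6 (b(G, x) = 2 - (x - 951)/6 = 2 - (-951 + x)/6 = 2 + (317/2 - x/6) = 321/2 - x/6)
V = 1420/267693423 (V = 1/((-14 - 1*420)² + (321/2 - 7/(2*710))) = 1/((-14 - 420)² + (321/2 - 7/(2*710))) = 1/((-434)² + (321/2 - ⅙*21/710)) = 1/(188356 + (321/2 - 7/1420)) = 1/(188356 + 227903/1420) = 1/(267693423/1420) = 1420/267693423 ≈ 5.3046e-6)
1/V = 1/(1420/267693423) = 267693423/1420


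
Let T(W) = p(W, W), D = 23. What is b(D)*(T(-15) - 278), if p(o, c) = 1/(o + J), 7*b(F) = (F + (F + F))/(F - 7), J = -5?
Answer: -383709/2240 ≈ -171.30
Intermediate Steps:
b(F) = 3*F/(7*(-7 + F)) (b(F) = ((F + (F + F))/(F - 7))/7 = ((F + 2*F)/(-7 + F))/7 = ((3*F)/(-7 + F))/7 = (3*F/(-7 + F))/7 = 3*F/(7*(-7 + F)))
p(o, c) = 1/(-5 + o) (p(o, c) = 1/(o - 5) = 1/(-5 + o))
T(W) = 1/(-5 + W)
b(D)*(T(-15) - 278) = ((3/7)*23/(-7 + 23))*(1/(-5 - 15) - 278) = ((3/7)*23/16)*(1/(-20) - 278) = ((3/7)*23*(1/16))*(-1/20 - 278) = (69/112)*(-5561/20) = -383709/2240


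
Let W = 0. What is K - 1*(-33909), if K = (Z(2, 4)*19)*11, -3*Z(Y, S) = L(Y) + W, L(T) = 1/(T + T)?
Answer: 406699/12 ≈ 33892.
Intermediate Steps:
L(T) = 1/(2*T)
Z(Y, S) = -1/(6*Y) (Z(Y, S) = -(1/(2*Y) + 0)/3 = -1/(6*Y))
K = -209/12 (K = (-⅙/2*19)*11 = (-⅙*½*19)*11 = -1/12*19*11 = -19/12*11 = -209/12 ≈ -17.417)
K - 1*(-33909) = -209/12 - 1*(-33909) = -209/12 + 33909 = 406699/12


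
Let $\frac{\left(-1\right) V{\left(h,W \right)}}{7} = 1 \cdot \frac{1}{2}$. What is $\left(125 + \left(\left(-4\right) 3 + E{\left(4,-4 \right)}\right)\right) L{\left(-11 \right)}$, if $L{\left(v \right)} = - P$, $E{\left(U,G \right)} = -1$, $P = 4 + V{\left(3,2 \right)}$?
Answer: $-56$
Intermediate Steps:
$V{\left(h,W \right)} = - \frac{7}{2}$ ($V{\left(h,W \right)} = - 7 \cdot 1 \cdot \frac{1}{2} = \left(-7\right) \frac{1}{2} = - \frac{7}{2}$)
$P = \frac{1}{2}$ ($P = 4 - \frac{7}{2} = \frac{1}{2} \approx 0.5$)
$L{\left(v \right)} = - \frac{1}{2}$ ($L{\left(v \right)} = \left(-1\right) \frac{1}{2} = - \frac{1}{2}$)
$\left(125 + \left(\left(-4\right) 3 + E{\left(4,-4 \right)}\right)\right) L{\left(-11 \right)} = \left(125 - 13\right) \left(- \frac{1}{2}\right) = 112 \left(- \frac{1}{2}\right) = -56$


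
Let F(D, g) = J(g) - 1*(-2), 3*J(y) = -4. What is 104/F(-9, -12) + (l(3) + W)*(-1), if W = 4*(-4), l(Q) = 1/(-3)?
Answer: 517/3 ≈ 172.33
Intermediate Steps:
J(y) = -4/3 (J(y) = (⅓)*(-4) = -4/3)
l(Q) = -⅓
F(D, g) = ⅔ (F(D, g) = -4/3 - 1*(-2) = -4/3 + 2 = ⅔)
W = -16
104/F(-9, -12) + (l(3) + W)*(-1) = 104/(⅔) + (-⅓ - 16)*(-1) = 104*(3/2) - 49/3*(-1) = 156 + 49/3 = 517/3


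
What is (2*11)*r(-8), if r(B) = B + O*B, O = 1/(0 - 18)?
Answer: -1496/9 ≈ -166.22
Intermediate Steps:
O = -1/18 (O = 1/(-18) = -1/18 ≈ -0.055556)
r(B) = 17*B/18 (r(B) = B - B/18 = 17*B/18)
(2*11)*r(-8) = (2*11)*((17/18)*(-8)) = 22*(-68/9) = -1496/9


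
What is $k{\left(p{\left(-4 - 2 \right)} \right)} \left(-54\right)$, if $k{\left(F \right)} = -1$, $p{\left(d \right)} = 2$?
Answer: $54$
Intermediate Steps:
$k{\left(p{\left(-4 - 2 \right)} \right)} \left(-54\right) = \left(-1\right) \left(-54\right) = 54$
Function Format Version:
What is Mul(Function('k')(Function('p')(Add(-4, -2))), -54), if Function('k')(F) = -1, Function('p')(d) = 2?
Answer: 54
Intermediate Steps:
Mul(Function('k')(Function('p')(Add(-4, -2))), -54) = Mul(-1, -54) = 54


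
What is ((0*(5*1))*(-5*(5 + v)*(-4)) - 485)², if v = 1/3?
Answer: 235225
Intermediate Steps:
v = ⅓ ≈ 0.33333
((0*(5*1))*(-5*(5 + v)*(-4)) - 485)² = ((0*(5*1))*(-5*(5 + ⅓)*(-4)) - 485)² = ((0*5)*(-5*16/3*(-4)) - 485)² = (0*(-80/3*(-4)) - 485)² = (0*(320/3) - 485)² = (0 - 485)² = (-485)² = 235225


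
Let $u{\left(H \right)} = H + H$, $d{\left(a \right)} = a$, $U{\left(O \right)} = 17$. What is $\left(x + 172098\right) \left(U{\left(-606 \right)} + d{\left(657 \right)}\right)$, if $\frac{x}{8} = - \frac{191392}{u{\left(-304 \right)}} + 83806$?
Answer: $\frac{10821893628}{19} \approx 5.6957 \cdot 10^{8}$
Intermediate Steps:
$u{\left(H \right)} = 2 H$
$x = \frac{12786360}{19}$ ($x = 8 \left(- \frac{191392}{2 \left(-304\right)} + 83806\right) = 8 \left(- \frac{191392}{-608} + 83806\right) = 8 \left(\left(-191392\right) \left(- \frac{1}{608}\right) + 83806\right) = 8 \left(\frac{5981}{19} + 83806\right) = 8 \cdot \frac{1598295}{19} = \frac{12786360}{19} \approx 6.7297 \cdot 10^{5}$)
$\left(x + 172098\right) \left(U{\left(-606 \right)} + d{\left(657 \right)}\right) = \left(\frac{12786360}{19} + 172098\right) \left(17 + 657\right) = \frac{16056222}{19} \cdot 674 = \frac{10821893628}{19}$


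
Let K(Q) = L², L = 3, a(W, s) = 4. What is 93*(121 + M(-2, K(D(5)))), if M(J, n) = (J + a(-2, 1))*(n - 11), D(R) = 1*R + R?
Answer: 10881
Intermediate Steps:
D(R) = 2*R (D(R) = R + R = 2*R)
K(Q) = 9 (K(Q) = 3² = 9)
M(J, n) = (-11 + n)*(4 + J) (M(J, n) = (J + 4)*(n - 11) = (4 + J)*(-11 + n) = (-11 + n)*(4 + J))
93*(121 + M(-2, K(D(5)))) = 93*(121 + (-44 - 11*(-2) + 4*9 - 2*9)) = 93*(121 + (-44 + 22 + 36 - 18)) = 93*(121 - 4) = 93*117 = 10881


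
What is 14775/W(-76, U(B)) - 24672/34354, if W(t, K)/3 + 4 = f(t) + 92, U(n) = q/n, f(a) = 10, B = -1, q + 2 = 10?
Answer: 83387797/1683346 ≈ 49.537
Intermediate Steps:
q = 8 (q = -2 + 10 = 8)
U(n) = 8/n
W(t, K) = 294 (W(t, K) = -12 + 3*(10 + 92) = -12 + 3*102 = -12 + 306 = 294)
14775/W(-76, U(B)) - 24672/34354 = 14775/294 - 24672/34354 = 14775*(1/294) - 24672*1/34354 = 4925/98 - 12336/17177 = 83387797/1683346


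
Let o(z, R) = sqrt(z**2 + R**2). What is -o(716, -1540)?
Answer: -4*sqrt(180266) ≈ -1698.3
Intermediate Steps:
o(z, R) = sqrt(R**2 + z**2)
-o(716, -1540) = -sqrt((-1540)**2 + 716**2) = -sqrt(2371600 + 512656) = -sqrt(2884256) = -4*sqrt(180266)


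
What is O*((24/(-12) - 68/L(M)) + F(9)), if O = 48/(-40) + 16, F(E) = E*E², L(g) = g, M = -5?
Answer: 274022/25 ≈ 10961.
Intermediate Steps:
F(E) = E³
O = 74/5 (O = 48*(-1/40) + 16 = -6/5 + 16 = 74/5 ≈ 14.800)
O*((24/(-12) - 68/L(M)) + F(9)) = 74*((24/(-12) - 68/(-5)) + 9³)/5 = 74*((24*(-1/12) - 68*(-⅕)) + 729)/5 = 74*((-2 + 68/5) + 729)/5 = 74*(58/5 + 729)/5 = (74/5)*(3703/5) = 274022/25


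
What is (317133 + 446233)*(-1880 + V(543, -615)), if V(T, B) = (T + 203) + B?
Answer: -1335127134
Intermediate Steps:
V(T, B) = 203 + B + T (V(T, B) = (203 + T) + B = 203 + B + T)
(317133 + 446233)*(-1880 + V(543, -615)) = (317133 + 446233)*(-1880 + (203 - 615 + 543)) = 763366*(-1880 + 131) = 763366*(-1749) = -1335127134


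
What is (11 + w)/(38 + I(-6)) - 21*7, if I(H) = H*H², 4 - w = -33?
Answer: -13107/89 ≈ -147.27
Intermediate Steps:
w = 37 (w = 4 - 1*(-33) = 4 + 33 = 37)
I(H) = H³
(11 + w)/(38 + I(-6)) - 21*7 = (11 + 37)/(38 + (-6)³) - 21*7 = 48/(38 - 216) - 147 = 48/(-178) - 147 = 48*(-1/178) - 147 = -24/89 - 147 = -13107/89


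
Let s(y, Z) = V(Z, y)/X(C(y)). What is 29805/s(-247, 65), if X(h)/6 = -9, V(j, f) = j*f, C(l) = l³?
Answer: 321894/3211 ≈ 100.25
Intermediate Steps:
V(j, f) = f*j
X(h) = -54 (X(h) = 6*(-9) = -54)
s(y, Z) = -Z*y/54 (s(y, Z) = (y*Z)/(-54) = (Z*y)*(-1/54) = -Z*y/54)
29805/s(-247, 65) = 29805/((-1/54*65*(-247))) = 29805/(16055/54) = 29805*(54/16055) = 321894/3211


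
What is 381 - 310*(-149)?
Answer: 46571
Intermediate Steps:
381 - 310*(-149) = 381 + 46190 = 46571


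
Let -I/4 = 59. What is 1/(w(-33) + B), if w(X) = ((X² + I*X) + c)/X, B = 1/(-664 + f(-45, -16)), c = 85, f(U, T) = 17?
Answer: -21351/5798447 ≈ -0.0036822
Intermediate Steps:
I = -236 (I = -4*59 = -236)
B = -1/647 (B = 1/(-664 + 17) = 1/(-647) = -1/647 ≈ -0.0015456)
w(X) = (85 + X² - 236*X)/X (w(X) = ((X² - 236*X) + 85)/X = (85 + X² - 236*X)/X)
1/(w(-33) + B) = 1/((-236 - 33 + 85/(-33)) - 1/647) = 1/((-236 - 33 + 85*(-1/33)) - 1/647) = 1/((-236 - 33 - 85/33) - 1/647) = 1/(-8962/33 - 1/647) = 1/(-5798447/21351) = -21351/5798447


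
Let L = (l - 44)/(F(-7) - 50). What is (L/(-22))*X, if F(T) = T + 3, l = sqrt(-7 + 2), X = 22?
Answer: -22/27 + I*sqrt(5)/54 ≈ -0.81481 + 0.041409*I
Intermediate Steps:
l = I*sqrt(5) (l = sqrt(-5) = I*sqrt(5) ≈ 2.2361*I)
F(T) = 3 + T
L = 22/27 - I*sqrt(5)/54 (L = (I*sqrt(5) - 44)/((3 - 7) - 50) = (-44 + I*sqrt(5))/(-4 - 50) = (-44 + I*sqrt(5))/(-54) = (-44 + I*sqrt(5))*(-1/54) = 22/27 - I*sqrt(5)/54 ≈ 0.81481 - 0.041409*I)
(L/(-22))*X = ((22/27 - I*sqrt(5)/54)/(-22))*22 = -(22/27 - I*sqrt(5)/54)/22*22 = (-1/27 + I*sqrt(5)/1188)*22 = -22/27 + I*sqrt(5)/54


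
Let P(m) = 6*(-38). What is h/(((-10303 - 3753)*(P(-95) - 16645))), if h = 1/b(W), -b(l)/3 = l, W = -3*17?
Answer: 1/36286533864 ≈ 2.7558e-11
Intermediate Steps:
P(m) = -228
W = -51
b(l) = -3*l
h = 1/153 (h = 1/(-3*(-51)) = 1/153 ≈ 0.0065359)
h/(((-10303 - 3753)*(P(-95) - 16645))) = 1/(153*(((-10303 - 3753)*(-228 - 16645)))) = 1/(153*((-14056*(-16873)))) = (1/153)/237166888 = (1/153)*(1/237166888) = 1/36286533864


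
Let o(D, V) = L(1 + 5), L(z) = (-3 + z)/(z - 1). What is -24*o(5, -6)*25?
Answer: -360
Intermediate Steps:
L(z) = (-3 + z)/(-1 + z)
o(D, V) = ⅗ (o(D, V) = (-3 + (1 + 5))/(-1 + (1 + 5)) = (-3 + 6)/(-1 + 6) = 3/5 = (⅕)*3 = ⅗)
-24*o(5, -6)*25 = -24*⅗*25 = -72/5*25 = -360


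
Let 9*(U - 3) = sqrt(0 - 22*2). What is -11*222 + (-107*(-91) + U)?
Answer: 7298 + 2*I*sqrt(11)/9 ≈ 7298.0 + 0.73703*I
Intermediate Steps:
U = 3 + 2*I*sqrt(11)/9 (U = 3 + sqrt(0 - 22*2)/9 = 3 + sqrt(0 - 44)/9 = 3 + sqrt(-44)/9 = 3 + (2*I*sqrt(11))/9 = 3 + 2*I*sqrt(11)/9 ≈ 3.0 + 0.73703*I)
-11*222 + (-107*(-91) + U) = -11*222 + (-107*(-91) + (3 + 2*I*sqrt(11)/9)) = -2442 + (9737 + (3 + 2*I*sqrt(11)/9)) = -2442 + (9740 + 2*I*sqrt(11)/9) = 7298 + 2*I*sqrt(11)/9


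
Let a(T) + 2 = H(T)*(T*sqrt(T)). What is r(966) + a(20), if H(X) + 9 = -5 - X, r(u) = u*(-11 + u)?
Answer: 922528 - 1360*sqrt(5) ≈ 9.1949e+5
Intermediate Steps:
H(X) = -14 - X (H(X) = -9 + (-5 - X) = -14 - X)
a(T) = -2 + T**(3/2)*(-14 - T) (a(T) = -2 + (-14 - T)*(T*sqrt(T)) = -2 + (-14 - T)*T**(3/2) = -2 + T**(3/2)*(-14 - T))
r(966) + a(20) = 966*(-11 + 966) + (-2 - 20**(3/2)*(14 + 20)) = 966*955 + (-2 - 1*40*sqrt(5)*34) = 922530 + (-2 - 1360*sqrt(5)) = 922528 - 1360*sqrt(5)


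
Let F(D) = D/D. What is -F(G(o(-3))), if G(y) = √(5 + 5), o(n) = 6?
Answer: -1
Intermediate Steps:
G(y) = √10
F(D) = 1
-F(G(o(-3))) = -1*1 = -1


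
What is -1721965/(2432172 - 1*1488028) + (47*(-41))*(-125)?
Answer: 227418964035/944144 ≈ 2.4087e+5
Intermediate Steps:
-1721965/(2432172 - 1*1488028) + (47*(-41))*(-125) = -1721965/(2432172 - 1488028) - 1927*(-125) = -1721965/944144 + 240875 = 227418964035/944144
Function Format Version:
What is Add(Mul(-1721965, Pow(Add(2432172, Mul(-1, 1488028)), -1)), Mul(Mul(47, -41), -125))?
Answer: Rational(227418964035, 944144) ≈ 2.4087e+5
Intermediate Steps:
Add(Mul(-1721965, Pow(Add(2432172, Mul(-1, 1488028)), -1)), Mul(Mul(47, -41), -125)) = Add(Mul(-1721965, Pow(Add(2432172, -1488028), -1)), Mul(-1927, -125)) = Add(Mul(-1721965, Pow(944144, -1)), 240875) = Add(Mul(-1721965, Rational(1, 944144)), 240875) = Add(Rational(-1721965, 944144), 240875) = Rational(227418964035, 944144)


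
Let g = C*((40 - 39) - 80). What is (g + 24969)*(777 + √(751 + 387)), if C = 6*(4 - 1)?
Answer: 18296019 + 23547*√1138 ≈ 1.9090e+7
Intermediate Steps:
C = 18 (C = 6*3 = 18)
g = -1422 (g = 18*((40 - 39) - 80) = 18*(1 - 80) = 18*(-79) = -1422)
(g + 24969)*(777 + √(751 + 387)) = (-1422 + 24969)*(777 + √(751 + 387)) = 23547*(777 + √1138) = 18296019 + 23547*√1138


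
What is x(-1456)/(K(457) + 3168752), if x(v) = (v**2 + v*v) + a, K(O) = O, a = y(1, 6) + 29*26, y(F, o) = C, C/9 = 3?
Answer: 1413551/1056403 ≈ 1.3381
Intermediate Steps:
C = 27 (C = 9*3 = 27)
y(F, o) = 27
a = 781 (a = 27 + 29*26 = 27 + 754 = 781)
x(v) = 781 + 2*v**2 (x(v) = (v**2 + v*v) + 781 = (v**2 + v**2) + 781 = 2*v**2 + 781 = 781 + 2*v**2)
x(-1456)/(K(457) + 3168752) = (781 + 2*(-1456)**2)/(457 + 3168752) = (781 + 2*2119936)/3169209 = (781 + 4239872)*(1/3169209) = 4240653*(1/3169209) = 1413551/1056403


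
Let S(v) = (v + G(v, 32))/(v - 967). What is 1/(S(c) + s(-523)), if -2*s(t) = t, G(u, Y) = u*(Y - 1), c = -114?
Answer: 2162/572659 ≈ 0.0037754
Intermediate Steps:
G(u, Y) = u*(-1 + Y)
s(t) = -t/2
S(v) = 32*v/(-967 + v) (S(v) = (v + v*(-1 + 32))/(v - 967) = (v + v*31)/(-967 + v) = (v + 31*v)/(-967 + v) = (32*v)/(-967 + v) = 32*v/(-967 + v))
1/(S(c) + s(-523)) = 1/(32*(-114)/(-967 - 114) - ½*(-523)) = 1/(32*(-114)/(-1081) + 523/2) = 1/(32*(-114)*(-1/1081) + 523/2) = 1/(3648/1081 + 523/2) = 1/(572659/2162) = 2162/572659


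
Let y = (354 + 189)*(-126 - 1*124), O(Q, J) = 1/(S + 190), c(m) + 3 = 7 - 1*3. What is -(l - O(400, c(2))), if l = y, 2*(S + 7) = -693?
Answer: 44390248/327 ≈ 1.3575e+5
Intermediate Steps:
S = -707/2 (S = -7 + (½)*(-693) = -7 - 693/2 = -707/2 ≈ -353.50)
c(m) = 1 (c(m) = -3 + (7 - 1*3) = -3 + (7 - 3) = -3 + 4 = 1)
O(Q, J) = -2/327 (O(Q, J) = 1/(-707/2 + 190) = 1/(-327/2) = -2/327)
y = -135750 (y = 543*(-126 - 124) = 543*(-250) = -135750)
l = -135750
-(l - O(400, c(2))) = -(-135750 - 1*(-2/327)) = -(-135750 + 2/327) = -1*(-44390248/327) = 44390248/327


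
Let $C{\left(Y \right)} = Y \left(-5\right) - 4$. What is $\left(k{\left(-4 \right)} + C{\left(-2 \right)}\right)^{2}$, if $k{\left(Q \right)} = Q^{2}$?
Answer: $484$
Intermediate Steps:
$C{\left(Y \right)} = -4 - 5 Y$ ($C{\left(Y \right)} = - 5 Y - 4 = -4 - 5 Y$)
$\left(k{\left(-4 \right)} + C{\left(-2 \right)}\right)^{2} = \left(\left(-4\right)^{2} - -6\right)^{2} = \left(16 + \left(-4 + 10\right)\right)^{2} = \left(16 + 6\right)^{2} = 22^{2} = 484$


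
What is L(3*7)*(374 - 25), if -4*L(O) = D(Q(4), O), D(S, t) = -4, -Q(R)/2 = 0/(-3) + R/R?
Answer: 349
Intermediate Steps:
Q(R) = -2 (Q(R) = -2*(0/(-3) + R/R) = -2*(0*(-⅓) + 1) = -2*(0 + 1) = -2*1 = -2)
L(O) = 1 (L(O) = -¼*(-4) = 1)
L(3*7)*(374 - 25) = 1*(374 - 25) = 1*349 = 349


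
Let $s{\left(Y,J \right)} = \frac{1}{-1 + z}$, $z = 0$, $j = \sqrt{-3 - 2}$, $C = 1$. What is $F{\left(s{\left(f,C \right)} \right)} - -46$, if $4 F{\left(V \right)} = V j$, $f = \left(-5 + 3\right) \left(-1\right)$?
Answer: $46 - \frac{i \sqrt{5}}{4} \approx 46.0 - 0.55902 i$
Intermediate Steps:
$j = i \sqrt{5}$ ($j = \sqrt{-5} = i \sqrt{5} \approx 2.2361 i$)
$f = 2$ ($f = \left(-2\right) \left(-1\right) = 2$)
$s{\left(Y,J \right)} = -1$ ($s{\left(Y,J \right)} = \frac{1}{-1 + 0} = \frac{1}{-1} = -1$)
$F{\left(V \right)} = \frac{i V \sqrt{5}}{4}$ ($F{\left(V \right)} = \frac{V i \sqrt{5}}{4} = \frac{i V \sqrt{5}}{4}$)
$F{\left(s{\left(f,C \right)} \right)} - -46 = \frac{1}{4} i \left(-1\right) \sqrt{5} - -46 = - \frac{i \sqrt{5}}{4} + 46 = 46 - \frac{i \sqrt{5}}{4}$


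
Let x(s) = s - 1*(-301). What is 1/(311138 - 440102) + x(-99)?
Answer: 26050727/128964 ≈ 202.00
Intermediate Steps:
x(s) = 301 + s (x(s) = s + 301 = 301 + s)
1/(311138 - 440102) + x(-99) = 1/(311138 - 440102) + (301 - 99) = 1/(-128964) + 202 = -1/128964 + 202 = 26050727/128964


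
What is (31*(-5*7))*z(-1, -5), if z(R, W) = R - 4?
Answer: 5425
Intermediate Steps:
z(R, W) = -4 + R
(31*(-5*7))*z(-1, -5) = (31*(-5*7))*(-4 - 1) = (31*(-35))*(-5) = -1085*(-5) = 5425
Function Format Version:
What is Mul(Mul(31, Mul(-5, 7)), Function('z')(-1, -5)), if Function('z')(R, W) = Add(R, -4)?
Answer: 5425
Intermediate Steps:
Function('z')(R, W) = Add(-4, R)
Mul(Mul(31, Mul(-5, 7)), Function('z')(-1, -5)) = Mul(Mul(31, Mul(-5, 7)), Add(-4, -1)) = Mul(Mul(31, -35), -5) = Mul(-1085, -5) = 5425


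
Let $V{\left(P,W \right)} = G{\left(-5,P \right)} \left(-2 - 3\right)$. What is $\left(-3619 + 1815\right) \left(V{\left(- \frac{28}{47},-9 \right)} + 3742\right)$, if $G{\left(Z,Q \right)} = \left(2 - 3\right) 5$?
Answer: $-6795668$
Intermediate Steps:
$G{\left(Z,Q \right)} = -5$ ($G{\left(Z,Q \right)} = \left(-1\right) 5 = -5$)
$V{\left(P,W \right)} = 25$ ($V{\left(P,W \right)} = - 5 \left(-2 - 3\right) = \left(-5\right) \left(-5\right) = 25$)
$\left(-3619 + 1815\right) \left(V{\left(- \frac{28}{47},-9 \right)} + 3742\right) = \left(-3619 + 1815\right) \left(25 + 3742\right) = \left(-1804\right) 3767 = -6795668$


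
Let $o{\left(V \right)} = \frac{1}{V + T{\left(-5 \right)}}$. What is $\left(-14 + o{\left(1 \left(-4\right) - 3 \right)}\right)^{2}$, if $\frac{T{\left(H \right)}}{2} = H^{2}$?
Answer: $\frac{361201}{1849} \approx 195.35$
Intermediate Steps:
$T{\left(H \right)} = 2 H^{2}$
$o{\left(V \right)} = \frac{1}{50 + V}$ ($o{\left(V \right)} = \frac{1}{V + 2 \left(-5\right)^{2}} = \frac{1}{V + 2 \cdot 25} = \frac{1}{V + 50} = \frac{1}{50 + V}$)
$\left(-14 + o{\left(1 \left(-4\right) - 3 \right)}\right)^{2} = \left(-14 + \frac{1}{50 + \left(1 \left(-4\right) - 3\right)}\right)^{2} = \left(-14 + \frac{1}{50 - 7}\right)^{2} = \left(-14 + \frac{1}{43}\right)^{2} = \left(- \frac{601}{43}\right)^{2} = \frac{361201}{1849}$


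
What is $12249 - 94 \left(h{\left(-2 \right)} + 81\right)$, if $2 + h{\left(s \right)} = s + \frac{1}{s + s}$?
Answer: $\frac{10069}{2} \approx 5034.5$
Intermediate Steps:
$h{\left(s \right)} = -2 + s + \frac{1}{2 s}$ ($h{\left(s \right)} = -2 + \left(s + \frac{1}{s + s}\right) = -2 + \left(s + \frac{1}{2 s}\right) = -2 + s + \frac{1}{2 s}$)
$12249 - 94 \left(h{\left(-2 \right)} + 81\right) = 12249 - 94 \left(\left(-2 - 2 + \frac{1}{2 \left(-2\right)}\right) + 81\right) = 12249 - 94 \left(\left(-2 - 2 + \frac{1}{2} \left(- \frac{1}{2}\right)\right) + 81\right) = 12249 - 94 \left(\left(-2 - 2 - \frac{1}{4}\right) + 81\right) = 12249 - 94 \left(- \frac{17}{4} + 81\right) = 12249 - 94 \cdot \frac{307}{4} = 12249 - \frac{14429}{2} = \frac{10069}{2}$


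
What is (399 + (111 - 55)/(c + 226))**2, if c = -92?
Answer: 716151121/4489 ≈ 1.5953e+5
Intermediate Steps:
(399 + (111 - 55)/(c + 226))**2 = (399 + (111 - 55)/(-92 + 226))**2 = (399 + 56/134)**2 = (399 + 56*(1/134))**2 = (399 + 28/67)**2 = (26761/67)**2 = 716151121/4489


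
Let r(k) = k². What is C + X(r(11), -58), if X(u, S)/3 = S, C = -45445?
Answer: -45619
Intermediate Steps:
X(u, S) = 3*S
C + X(r(11), -58) = -45445 + 3*(-58) = -45445 - 174 = -45619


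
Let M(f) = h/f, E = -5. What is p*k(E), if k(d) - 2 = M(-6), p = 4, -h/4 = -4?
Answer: -8/3 ≈ -2.6667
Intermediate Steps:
h = 16 (h = -4*(-4) = 16)
M(f) = 16/f
k(d) = -⅔ (k(d) = 2 + 16/(-6) = 2 + 16*(-⅙) = 2 - 8/3 = -⅔)
p*k(E) = 4*(-⅔) = -8/3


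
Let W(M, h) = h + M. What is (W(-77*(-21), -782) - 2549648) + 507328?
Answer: -2041485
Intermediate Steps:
W(M, h) = M + h
(W(-77*(-21), -782) - 2549648) + 507328 = ((-77*(-21) - 782) - 2549648) + 507328 = ((1617 - 782) - 2549648) + 507328 = (835 - 2549648) + 507328 = -2548813 + 507328 = -2041485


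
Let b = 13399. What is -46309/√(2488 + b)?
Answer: -46309*√15887/15887 ≈ -367.40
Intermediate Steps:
-46309/√(2488 + b) = -46309/√(2488 + 13399) = -46309*√15887/15887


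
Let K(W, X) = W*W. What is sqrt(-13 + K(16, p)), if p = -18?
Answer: 9*sqrt(3) ≈ 15.588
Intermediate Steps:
K(W, X) = W**2
sqrt(-13 + K(16, p)) = sqrt(-13 + 16**2) = sqrt(-13 + 256) = sqrt(243) = 9*sqrt(3)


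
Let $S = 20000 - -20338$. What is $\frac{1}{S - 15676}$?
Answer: $\frac{1}{24662} \approx 4.0548 \cdot 10^{-5}$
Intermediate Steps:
$S = 40338$ ($S = 20000 + 20338 = 40338$)
$\frac{1}{S - 15676} = \frac{1}{40338 - 15676} = \frac{1}{24662}$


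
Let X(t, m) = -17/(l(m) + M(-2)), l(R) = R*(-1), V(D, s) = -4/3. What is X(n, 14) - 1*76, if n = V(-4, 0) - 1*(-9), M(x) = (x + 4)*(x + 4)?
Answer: -743/10 ≈ -74.300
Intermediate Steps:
V(D, s) = -4/3 (V(D, s) = -4*1/3 = -4/3)
l(R) = -R
M(x) = (4 + x)**2 (M(x) = (4 + x)*(4 + x) = (4 + x)**2)
n = 23/3 (n = -4/3 - 1*(-9) = -4/3 + 9 = 23/3 ≈ 7.6667)
X(t, m) = -17/(4 - m) (X(t, m) = -17/(-m + (4 - 2)**2) = -17/(-m + 2**2) = -17/(-m + 4) = -17/(4 - m))
X(n, 14) - 1*76 = 17/(-4 + 14) - 1*76 = 17/10 - 76 = -743/10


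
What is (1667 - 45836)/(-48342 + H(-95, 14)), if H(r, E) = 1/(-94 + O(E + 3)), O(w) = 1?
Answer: 4107717/4495807 ≈ 0.91368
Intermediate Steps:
H(r, E) = -1/93 (H(r, E) = 1/(-94 + 1) = 1/(-93) = -1/93)
(1667 - 45836)/(-48342 + H(-95, 14)) = (1667 - 45836)/(-48342 - 1/93) = -44169/(-4495807/93) = -44169*(-93/4495807) = 4107717/4495807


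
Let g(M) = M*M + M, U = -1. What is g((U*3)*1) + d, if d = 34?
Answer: 40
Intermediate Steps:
g(M) = M + M² (g(M) = M² + M = M + M²)
g((U*3)*1) + d = (-1*3*1)*(1 - 1*3*1) + 34 = (-3*1)*(1 - 3*1) + 34 = -3*(1 - 3) + 34 = -3*(-2) + 34 = 6 + 34 = 40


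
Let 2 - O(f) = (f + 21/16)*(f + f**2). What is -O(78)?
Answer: 3909773/8 ≈ 4.8872e+5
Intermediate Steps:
O(f) = 2 - (21/16 + f)*(f + f**2) (O(f) = 2 - (f + 21/16)*(f + f**2) = 2 - (21/16 + f)*(f + f**2))
-O(78) = -(2 - 1*78**3 - 37/16*78**2 - 21/16*78) = -(2 - 1*474552 - 37/16*6084 - 819/8) = -(2 - 474552 - 56277/4 - 819/8) = -1*(-3909773/8) = 3909773/8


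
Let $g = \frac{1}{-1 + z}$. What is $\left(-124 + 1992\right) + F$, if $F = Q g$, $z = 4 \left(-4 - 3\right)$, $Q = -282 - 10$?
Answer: $\frac{54464}{29} \approx 1878.1$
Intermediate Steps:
$Q = -292$
$z = -28$ ($z = 4 \left(-7\right) = -28$)
$g = - \frac{1}{29}$ ($g = \frac{1}{-1 - 28} = \frac{1}{-29} = - \frac{1}{29} \approx -0.034483$)
$F = \frac{292}{29}$ ($F = \left(-292\right) \left(- \frac{1}{29}\right) = \frac{292}{29} \approx 10.069$)
$\left(-124 + 1992\right) + F = \left(-124 + 1992\right) + \frac{292}{29} = 1868 + \frac{292}{29} = \frac{54464}{29}$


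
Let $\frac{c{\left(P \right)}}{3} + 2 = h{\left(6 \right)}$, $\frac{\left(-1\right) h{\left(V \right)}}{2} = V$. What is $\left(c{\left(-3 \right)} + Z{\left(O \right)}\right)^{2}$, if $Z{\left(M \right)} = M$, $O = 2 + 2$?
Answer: $1444$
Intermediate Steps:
$h{\left(V \right)} = - 2 V$
$O = 4$
$c{\left(P \right)} = -42$ ($c{\left(P \right)} = -6 + 3 \left(\left(-2\right) 6\right) = -6 + 3 \left(-12\right) = -6 - 36 = -42$)
$\left(c{\left(-3 \right)} + Z{\left(O \right)}\right)^{2} = \left(-42 + 4\right)^{2} = \left(-38\right)^{2} = 1444$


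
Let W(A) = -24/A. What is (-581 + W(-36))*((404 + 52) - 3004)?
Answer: 4436068/3 ≈ 1.4787e+6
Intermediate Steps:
(-581 + W(-36))*((404 + 52) - 3004) = (-581 - 24/(-36))*((404 + 52) - 3004) = (-581 - 24*(-1/36))*(456 - 3004) = (-581 + ⅔)*(-2548) = -1741/3*(-2548) = 4436068/3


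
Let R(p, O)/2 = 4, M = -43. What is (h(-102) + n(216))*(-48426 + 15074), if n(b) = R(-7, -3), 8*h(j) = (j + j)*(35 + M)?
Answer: -7070624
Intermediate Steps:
R(p, O) = 8 (R(p, O) = 2*4 = 8)
h(j) = -2*j (h(j) = ((j + j)*(35 - 43))/8 = ((2*j)*(-8))/8 = (-16*j)/8 = -2*j)
n(b) = 8
(h(-102) + n(216))*(-48426 + 15074) = (-2*(-102) + 8)*(-48426 + 15074) = (204 + 8)*(-33352) = 212*(-33352) = -7070624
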